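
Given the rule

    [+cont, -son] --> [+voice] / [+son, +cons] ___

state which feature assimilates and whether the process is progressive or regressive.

progressive voicing assimilation

The structural change is [+voice], and the conditioning segment [+son, +cons] (a sonorant consonant) is itself voiced, so the target comes to share the voicing of its neighbour — voicing assimilation.
The conditioning segment sits to the left of the focus bar, meaning the trigger precedes the segment that changes — progressive assimilation.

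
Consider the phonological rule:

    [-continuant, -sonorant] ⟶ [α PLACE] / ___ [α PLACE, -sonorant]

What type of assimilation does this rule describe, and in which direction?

The rule copies the place features (abbreviated [PLACE]) from the environment onto the target, so the assimilating feature is place.
Since the environment is written after the underscore, the trigger follows the target; the direction is regressive.

regressive place assimilation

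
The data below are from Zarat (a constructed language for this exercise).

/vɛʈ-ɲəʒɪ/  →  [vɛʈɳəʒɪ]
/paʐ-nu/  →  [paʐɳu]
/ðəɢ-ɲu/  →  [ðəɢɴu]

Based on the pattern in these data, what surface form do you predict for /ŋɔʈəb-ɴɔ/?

[ŋɔʈəbmɔ]

The data show progressive place assimilation: /ɲ/ → [ɳ] after /ʈ/; /n/ → [ɳ] after /ʐ/; /ɲ/ → [ɴ] after /ɢ/. In each pair only place changes, matching the preceding consonant, while manner and voice stay constant.
The rule targets /ɴ/ (voiced uvular nasal), which sits after the trigger /b/ (bilabial).
The voiced bilabial nasal is [m], so /ɴ/ → [m].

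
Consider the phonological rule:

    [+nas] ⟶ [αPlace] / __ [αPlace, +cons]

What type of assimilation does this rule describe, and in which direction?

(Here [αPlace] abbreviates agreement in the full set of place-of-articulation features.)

The rule copies the place features (abbreviated [Place]) from the environment onto the target, so the assimilating feature is place.
Since the environment is written after the underscore, the trigger follows the target; the direction is regressive.

regressive place assimilation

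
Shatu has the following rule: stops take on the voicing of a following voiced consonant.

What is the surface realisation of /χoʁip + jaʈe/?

[χoʁibjaʈe]

The rule targets /p/ (voiceless bilabial stop), which sits before the trigger /j/ (voiced).
A voiced bilabial stop is [b], so the surface segment is [b].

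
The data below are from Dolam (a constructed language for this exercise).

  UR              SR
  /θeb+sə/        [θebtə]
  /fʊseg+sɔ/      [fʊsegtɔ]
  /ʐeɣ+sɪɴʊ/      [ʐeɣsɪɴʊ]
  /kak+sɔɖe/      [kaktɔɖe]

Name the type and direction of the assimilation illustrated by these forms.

Comparing underlying and surface forms, /s/ → [t] is the alternation; the neighbouring /b/ is constant.
The change fricative → stop matches the manner of the preceding /b/, identifying this as manner assimilation.
Place and voice are unchanged, so the assimilation is partial, not total.
The other alternating forms pattern the same way: /s/ → [t] after /g/ (fricative → stop, matching a stop); /s/ → [t] after /k/ (fricative → stop, matching a stop) — only manner changes, and always toward the preceding segment.
No alternation appears in [ʐeɣsɪɴʊ]: there the adjacent consonants already agree in manner (/s/ and /ɣ/ are both fricatives), so this form is consistent with the same rule.
The trigger is the preceding segment, so the direction is progressive (perseverative).

progressive manner assimilation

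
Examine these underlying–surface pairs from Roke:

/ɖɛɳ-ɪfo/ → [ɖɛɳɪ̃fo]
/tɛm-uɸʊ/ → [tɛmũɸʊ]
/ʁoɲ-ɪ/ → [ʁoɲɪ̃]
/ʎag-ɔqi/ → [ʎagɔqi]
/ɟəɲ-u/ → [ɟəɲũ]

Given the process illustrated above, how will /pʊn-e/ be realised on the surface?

The data show progressive nasality assimilation (vowel nasalisation): /ɪ/ → [ɪ̃] after /ɳ/; /u/ → [ũ] after /m/; /ɪ/ → [ɪ̃] after /ɲ/; /u/ → [ũ] after /ɲ/ — a vowel is nasalised by an immediately preceding nasal consonant.
No change occurs in [ʎagɔqi] because the vowel at the boundary is adjacent to an oral consonant, not a nasal (/ɔ/ next to /g/).
/e/ sits next to the nasal /n/ and is therefore nasalised to [ẽ].

[pʊnẽ]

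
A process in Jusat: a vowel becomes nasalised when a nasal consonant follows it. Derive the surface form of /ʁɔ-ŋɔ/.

The vowel /ɔ/ is adjacent to the following nasal /ŋ/, so it acquires [+nasal] and surfaces as [ɔ̃].

[ʁɔ̃ŋɔ]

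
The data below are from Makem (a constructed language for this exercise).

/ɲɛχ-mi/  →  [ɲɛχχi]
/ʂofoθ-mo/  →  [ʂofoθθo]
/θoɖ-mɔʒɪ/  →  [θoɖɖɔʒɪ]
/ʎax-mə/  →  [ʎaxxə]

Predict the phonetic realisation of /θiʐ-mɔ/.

[θiʐʐɔ]

The data show progressive total assimilation (/m/ → [χ] after /χ/; /m/ → [θ] after /θ/; /m/ → [ɖ] after /ɖ/; /m/ → [x] after /x/): in every case the target segment becomes identical to its preceding neighbour, copying more than a single feature.
/m/ is the segment targeted by the rule; it sits immediately after /ʐ/, so it assimilates completely and surfaces as [ʐ].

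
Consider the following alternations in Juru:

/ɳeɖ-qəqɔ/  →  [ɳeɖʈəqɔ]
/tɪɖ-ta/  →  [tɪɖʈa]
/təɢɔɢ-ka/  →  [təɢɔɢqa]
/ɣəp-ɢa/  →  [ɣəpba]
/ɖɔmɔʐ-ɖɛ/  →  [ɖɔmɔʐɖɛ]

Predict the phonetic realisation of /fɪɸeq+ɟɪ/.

The data show progressive place assimilation: /q/ → [ʈ] after /ɖ/; /t/ → [ʈ] after /ɖ/; /k/ → [q] after /ɢ/; /ɢ/ → [b] after /p/. In each pair only place changes, matching the preceding consonant, while manner and voice stay constant.
No alternation appears in [ɖɔmɔʐɖɛ]: there the adjacent consonants already agree in place (/ɖ/ and /ʐ/ are both retroflex), so this form is consistent with the same rule.
/ɟ/ is a voiced palatal stop. The preceding trigger /q/ is uvular, so /ɟ/ must become uvular as well.
Changing only its place to uvular gives [ɢ] — the voiced uvular stop.

[fɪɸeqɢɪ]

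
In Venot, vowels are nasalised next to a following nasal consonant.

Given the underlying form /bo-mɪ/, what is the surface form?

The vowel /o/ is adjacent to the following nasal /m/, so it acquires [+nasal] and surfaces as [õ].

[bõmɪ]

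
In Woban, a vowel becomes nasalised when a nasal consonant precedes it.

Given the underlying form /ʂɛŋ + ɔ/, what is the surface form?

/ɔ/ sits next to the nasal /ŋ/ and is therefore nasalised to [ɔ̃].

[ʂɛŋɔ̃]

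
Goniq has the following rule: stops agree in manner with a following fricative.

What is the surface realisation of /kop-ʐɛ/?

The rule targets /p/ (voiceless bilabial stop), which sits before the trigger /ʐ/ (fricative).
A voiceless bilabial fricative is [ɸ], so the surface segment is [ɸ].

[koɸʐɛ]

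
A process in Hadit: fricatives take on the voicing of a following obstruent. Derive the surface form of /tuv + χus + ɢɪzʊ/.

[tufχuzɢɪzʊ]

/v/ is a voiced labiodental fricative. The following trigger /χ/ is voiceless, so /v/ must become voiceless as well.
Changing only its voicing to voiceless gives [f] — the voiceless labiodental fricative.
At the second juncture, /s/ likewise becomes [z] adjacent to /ɢ/.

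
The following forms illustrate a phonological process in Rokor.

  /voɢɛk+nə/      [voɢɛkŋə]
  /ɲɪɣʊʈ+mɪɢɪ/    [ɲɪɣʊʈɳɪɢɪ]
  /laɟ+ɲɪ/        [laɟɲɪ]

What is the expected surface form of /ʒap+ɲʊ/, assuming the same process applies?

[ʒapmʊ]

The data show progressive place assimilation: /n/ → [ŋ] after /k/; /m/ → [ɳ] after /ʈ/. In each pair only place changes, matching the preceding consonant, while manner and voice stay constant.
No alternation appears in [laɟɲɪ]: there the adjacent consonants already agree in place (/ɲ/ and /ɟ/ are both palatal), so this form is consistent with the same rule.
/ɲ/ is a voiced palatal nasal. The preceding trigger /p/ is bilabial, so /ɲ/ must become bilabial as well.
Changing only its place to bilabial gives [m] — the voiced bilabial nasal.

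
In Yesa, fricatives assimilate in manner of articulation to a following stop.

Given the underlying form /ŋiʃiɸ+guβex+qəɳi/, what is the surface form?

[ŋiʃipguβekqəɳi]

The rule targets /ɸ/ (voiceless bilabial fricative), which sits before the trigger /g/ (stop).
Changing only its manner to stop gives [p] — the voiceless bilabial stop.
At the second juncture, /x/ likewise becomes [k] adjacent to /q/.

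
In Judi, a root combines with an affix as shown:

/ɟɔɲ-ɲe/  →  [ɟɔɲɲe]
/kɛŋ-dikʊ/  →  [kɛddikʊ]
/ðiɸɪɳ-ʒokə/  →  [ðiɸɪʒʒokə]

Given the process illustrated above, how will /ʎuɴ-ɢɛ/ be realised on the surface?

The data show regressive total assimilation (/ŋ/ → [d] before /d/; /ɳ/ → [ʒ] before /ʒ/): in every case the target segment becomes identical to its following neighbour, copying more than a single feature.
In [ɟɔɲɲe] the two consonants at the boundary are already identical (/ɲ/ + /ɲ/), so the rule applies vacuously and nothing changes.
/ɴ/ is the segment targeted by the rule; it sits immediately before /ɢ/, so it assimilates completely and surfaces as [ɢ].

[ʎuɢɢɛ]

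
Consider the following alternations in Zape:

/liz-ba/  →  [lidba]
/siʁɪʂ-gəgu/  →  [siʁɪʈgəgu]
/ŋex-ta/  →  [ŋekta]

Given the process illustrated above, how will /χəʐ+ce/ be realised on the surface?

[χəɖce]

The data show regressive manner assimilation: /z/ → [d] before /b/; /ʂ/ → [ʈ] before /g/; /x/ → [k] before /t/. In each pair only manner changes, matching the following consonant, while place and voice stay constant.
The rule targets /ʐ/ (voiced retroflex fricative), which sits before the trigger /c/ (stop).
A voiced retroflex stop is [ɖ], so the surface segment is [ɖ].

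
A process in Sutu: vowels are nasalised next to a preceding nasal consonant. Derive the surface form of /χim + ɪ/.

The vowel /ɪ/ is adjacent to the preceding nasal /m/, so it acquires [+nasal] and surfaces as [ɪ̃].

[χimɪ̃]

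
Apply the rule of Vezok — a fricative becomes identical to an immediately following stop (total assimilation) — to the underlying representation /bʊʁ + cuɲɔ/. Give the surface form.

/ʁ/ is the segment targeted by the rule; it sits immediately before /c/, so it assimilates completely and surfaces as [c].

[bʊccuɲɔ]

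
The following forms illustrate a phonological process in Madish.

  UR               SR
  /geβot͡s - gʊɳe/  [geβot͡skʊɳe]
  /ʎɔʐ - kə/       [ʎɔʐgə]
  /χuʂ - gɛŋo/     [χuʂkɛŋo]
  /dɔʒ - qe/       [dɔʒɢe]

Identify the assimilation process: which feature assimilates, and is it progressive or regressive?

progressive voicing assimilation

Underlying /g/ is realised as [k] next to /t͡s/; /t͡s/ itself does not change.
/g/ is voiced while /t͡s/ is voiceless; the output [k] is voiceless, matching the trigger — so the feature that spreads is voicing.
Place and manner are unchanged, so the assimilation is partial, not total.
Checking the remaining alternations: /k/ → [g] after /ʐ/ (voiceless → voiced, matching voiced); /g/ → [k] after /ʂ/ (voiced → voiceless, matching voiceless); /q/ → [ɢ] after /ʒ/ (voiceless → voiced, matching voiced) — only voicing changes, and always toward the preceding segment.
Since the segment that changes follows the conditioning segment, the assimilation is progressive.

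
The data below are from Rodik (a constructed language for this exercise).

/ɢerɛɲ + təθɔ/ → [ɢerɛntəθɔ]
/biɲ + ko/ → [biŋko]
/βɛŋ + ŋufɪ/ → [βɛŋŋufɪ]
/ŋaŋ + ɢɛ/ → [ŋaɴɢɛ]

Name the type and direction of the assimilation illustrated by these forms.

regressive place assimilation

The segment that alternates is /ɲ/, which surfaces as [n] when adjacent to /t/.
The change palatal → alveolar matches the place of the following /t/, identifying this as place assimilation.
Manner and voice are unchanged, so the assimilation is partial, not total.
The other alternating forms pattern the same way: /ɲ/ → [ŋ] before /k/ (palatal → velar, matching velar); /ŋ/ → [ɴ] before /ɢ/ (velar → uvular, matching uvular) — only place changes, and always toward the following segment.
Nothing changes in [βɛŋŋufɪ]: there the adjacent consonants already agree in place (/ŋ/ and /ŋ/ are both velar), so this form is consistent with the same rule.
Since the segment that changes precedes the conditioning segment, the assimilation is regressive.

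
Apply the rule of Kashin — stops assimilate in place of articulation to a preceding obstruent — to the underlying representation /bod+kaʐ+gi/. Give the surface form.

The rule targets /k/ (voiceless velar stop), which sits after the trigger /d/ (alveolar).
A voiceless alveolar stop is [t], so the surface segment is [t].
The same rule applies at the second boundary: /g/ → [ɖ] next to /ʐ/.

[bodtaʐɖi]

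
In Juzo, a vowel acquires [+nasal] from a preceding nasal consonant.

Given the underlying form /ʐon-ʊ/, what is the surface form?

[ʐonʊ̃]

/ʊ/ sits next to the nasal /n/ and is therefore nasalised to [ʊ̃].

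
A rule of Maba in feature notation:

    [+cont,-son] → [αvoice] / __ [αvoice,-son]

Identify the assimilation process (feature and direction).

regressive voicing assimilation

The rule copies [voice] from the environment onto the target, so the assimilating feature is voicing.
The conditioning segment sits to the right of the focus bar, meaning the trigger follows the segment that changes — regressive assimilation.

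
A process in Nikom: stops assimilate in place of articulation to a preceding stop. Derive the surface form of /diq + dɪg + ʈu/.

[diqɢɪgku]

/d/ is a voiced alveolar stop. The preceding trigger /q/ is uvular, so /d/ must become uvular as well.
A voiced uvular stop is [ɢ], so the surface segment is [ɢ].
The same rule applies at the second boundary: /ʈ/ → [k] next to /g/.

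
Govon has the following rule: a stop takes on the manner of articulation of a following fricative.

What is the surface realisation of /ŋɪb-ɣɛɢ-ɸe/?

/b/ is a voiced bilabial stop. The following trigger /ɣ/ is a fricative, so /b/ must become a fricative as well.
The voiced bilabial fricative is [β], so /b/ → [β].
At the second juncture, /ɢ/ likewise becomes [ʁ] adjacent to /ɸ/.

[ŋɪβɣɛʁɸe]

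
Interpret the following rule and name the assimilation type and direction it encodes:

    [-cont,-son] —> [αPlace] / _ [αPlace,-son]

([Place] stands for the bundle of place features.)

regressive place assimilation

The rule copies the place features (abbreviated [Place]) from the environment onto the target, so the assimilating feature is place.
The conditioning segment sits to the right of the focus bar, meaning the trigger follows the segment that changes — regressive assimilation.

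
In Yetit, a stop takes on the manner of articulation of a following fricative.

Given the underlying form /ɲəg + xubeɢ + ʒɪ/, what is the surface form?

[ɲəɣxubeʁʒɪ]

/g/ is a voiced velar stop. The following trigger /x/ is a fricative, so /g/ must become a fricative as well.
The voiced velar fricative is [ɣ], so /g/ → [ɣ].
The same rule applies at the second boundary: /ɢ/ → [ʁ] next to /ʒ/.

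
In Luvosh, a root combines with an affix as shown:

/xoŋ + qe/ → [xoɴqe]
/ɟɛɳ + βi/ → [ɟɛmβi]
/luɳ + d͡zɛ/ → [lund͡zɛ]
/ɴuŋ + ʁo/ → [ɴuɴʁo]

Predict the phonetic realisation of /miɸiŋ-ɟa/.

[miɸiɲɟa]

The data show regressive place assimilation: /ŋ/ → [ɴ] before /q/; /ɳ/ → [m] before /β/; /ɳ/ → [n] before /d͡z/; /ŋ/ → [ɴ] before /ʁ/. In each pair only place changes, matching the following consonant, while manner and voice stay constant.
The rule targets /ŋ/ (voiced velar nasal), which sits before the trigger /ɟ/ (palatal).
A voiced palatal nasal is [ɲ], so the surface segment is [ɲ].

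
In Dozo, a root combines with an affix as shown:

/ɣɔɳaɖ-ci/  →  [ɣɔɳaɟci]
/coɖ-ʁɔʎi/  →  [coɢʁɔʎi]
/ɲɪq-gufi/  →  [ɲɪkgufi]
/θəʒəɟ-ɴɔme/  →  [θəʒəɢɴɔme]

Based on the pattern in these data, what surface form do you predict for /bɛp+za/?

[bɛtza]

The data show regressive place assimilation: /ɖ/ → [ɟ] before /c/; /ɖ/ → [ɢ] before /ʁ/; /q/ → [k] before /g/; /ɟ/ → [ɢ] before /ɴ/. In each pair only place changes, matching the following consonant, while manner and voice stay constant.
/p/ is a voiceless bilabial stop. The following trigger /z/ is alveolar, so /p/ must become alveolar as well.
The voiceless alveolar stop is [t], so /p/ → [t].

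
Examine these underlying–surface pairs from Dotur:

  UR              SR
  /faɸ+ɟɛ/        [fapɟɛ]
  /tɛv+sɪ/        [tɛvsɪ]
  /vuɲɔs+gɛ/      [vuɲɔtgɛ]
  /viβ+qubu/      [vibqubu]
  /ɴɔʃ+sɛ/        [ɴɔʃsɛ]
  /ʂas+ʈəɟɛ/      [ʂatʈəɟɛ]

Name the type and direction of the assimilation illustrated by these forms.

Underlying /ɸ/ is realised as [p] next to /ɟ/; /ɟ/ itself does not change.
/ɸ/ is a fricative while /ɟ/ is a stop; the output [p] is a stop, matching the trigger — so the feature that spreads is manner.
Place and voice are unchanged, so the assimilation is partial, not total.
The other alternating forms pattern the same way: /s/ → [t] before /g/ (fricative → stop, matching a stop); /β/ → [b] before /q/ (fricative → stop, matching a stop); /s/ → [t] before /ʈ/ (fricative → stop, matching a stop) — only manner changes, and always toward the following segment.
Nothing changes in [tɛvsɪ], [ɴɔʃsɛ]: there the adjacent consonants already agree in manner (/v/ and /s/ are both fricatives; /ʃ/ and /s/ are both fricatives), so these forms are consistent with the same rule.
Since the segment that changes precedes the conditioning segment, the assimilation is regressive.

regressive manner assimilation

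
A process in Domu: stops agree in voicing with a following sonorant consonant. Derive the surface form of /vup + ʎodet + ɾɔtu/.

The rule targets /p/ (voiceless bilabial stop), which sits before the trigger /ʎ/ (voiced).
Changing only its voicing to voiced gives [b] — the voiced bilabial stop.
At the second juncture, /t/ likewise becomes [d] adjacent to /ɾ/.

[vubʎodedɾɔtu]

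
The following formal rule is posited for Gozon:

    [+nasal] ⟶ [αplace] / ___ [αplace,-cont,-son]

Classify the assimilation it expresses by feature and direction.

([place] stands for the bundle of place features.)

The rule copies the place features (abbreviated [place]) from the environment onto the target, so the assimilating feature is place.
Since the environment is written after the underscore, the trigger follows the target; the direction is regressive.

regressive place assimilation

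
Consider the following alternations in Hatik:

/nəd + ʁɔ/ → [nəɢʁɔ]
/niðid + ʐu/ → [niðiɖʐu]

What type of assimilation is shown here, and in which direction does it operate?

regressive place assimilation

The segment that alternates is /d/, which surfaces as [ɢ] when adjacent to /ʁ/.
/d/ is alveolar while /ʁ/ is uvular; the output [ɢ] is uvular, matching the trigger — so the feature that spreads is place.
Manner and voice are unchanged, so the assimilation is partial, not total.
Checking the remaining alternation: /d/ → [ɖ] before /ʐ/ (alveolar → retroflex, matching retroflex) — only place changes, and always toward the following segment.
Since the segment that changes precedes the conditioning segment, the assimilation is regressive.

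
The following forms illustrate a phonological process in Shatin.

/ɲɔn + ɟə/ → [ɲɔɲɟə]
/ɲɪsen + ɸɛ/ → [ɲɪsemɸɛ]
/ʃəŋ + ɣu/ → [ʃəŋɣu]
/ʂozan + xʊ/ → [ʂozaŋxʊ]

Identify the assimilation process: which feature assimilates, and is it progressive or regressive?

Underlying /n/ is realised as [ɲ] next to /ɟ/; /ɟ/ itself does not change.
The change alveolar → palatal matches the place of the following /ɟ/, identifying this as place assimilation.
Manner and voice are unchanged, so the assimilation is partial, not total.
The other alternating forms pattern the same way: /n/ → [m] before /ɸ/ (alveolar → bilabial, matching bilabial); /n/ → [ŋ] before /x/ (alveolar → velar, matching velar) — only place changes, and always toward the following segment.
No alternation appears in [ʃəŋɣu]: there the adjacent consonants already agree in place (/ŋ/ and /ɣ/ are both velar), so this form is consistent with the same rule.
Since the segment that changes precedes the conditioning segment, the assimilation is regressive.

regressive place assimilation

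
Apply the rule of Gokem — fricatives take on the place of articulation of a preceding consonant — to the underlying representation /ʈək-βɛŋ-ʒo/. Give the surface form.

[ʈəkɣɛŋɣo]

The rule targets /β/ (voiced bilabial fricative), which sits after the trigger /k/ (velar).
Changing only its place to velar gives [ɣ] — the voiced velar fricative.
At the second juncture, /ʒ/ likewise becomes [ɣ] adjacent to /ŋ/.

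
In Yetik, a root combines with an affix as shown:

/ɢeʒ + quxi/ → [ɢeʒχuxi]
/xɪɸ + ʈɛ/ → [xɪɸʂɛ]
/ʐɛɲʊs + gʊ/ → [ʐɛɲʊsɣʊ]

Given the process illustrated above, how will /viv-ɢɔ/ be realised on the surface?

The data show progressive manner assimilation: /q/ → [χ] after /ʒ/; /ʈ/ → [ʂ] after /ɸ/; /g/ → [ɣ] after /s/. In each pair only manner changes, matching the preceding consonant, while place and voice stay constant.
/ɢ/ is a voiced uvular stop. The preceding trigger /v/ is a fricative, so /ɢ/ must become a fricative as well.
A voiced uvular fricative is [ʁ], so the surface segment is [ʁ].

[vivʁɔ]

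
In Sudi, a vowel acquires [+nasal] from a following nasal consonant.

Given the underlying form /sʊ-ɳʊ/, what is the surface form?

[sʊ̃ɳʊ]

/ʊ/ sits next to the nasal /ɳ/ and is therefore nasalised to [ʊ̃].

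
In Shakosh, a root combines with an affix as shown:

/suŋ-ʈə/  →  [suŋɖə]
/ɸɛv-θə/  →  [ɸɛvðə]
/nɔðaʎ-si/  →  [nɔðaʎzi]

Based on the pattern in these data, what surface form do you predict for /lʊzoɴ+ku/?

[lʊzoɴgu]

The data show progressive voicing assimilation: /ʈ/ → [ɖ] after /ŋ/; /θ/ → [ð] after /v/; /s/ → [z] after /ʎ/. In each pair only voicing changes, matching the preceding consonant, while place and manner stay constant.
/k/ is a voiceless velar stop. The preceding trigger /ɴ/ is voiced, so /k/ must become voiced as well.
Changing only its voicing to voiced gives [g] — the voiced velar stop.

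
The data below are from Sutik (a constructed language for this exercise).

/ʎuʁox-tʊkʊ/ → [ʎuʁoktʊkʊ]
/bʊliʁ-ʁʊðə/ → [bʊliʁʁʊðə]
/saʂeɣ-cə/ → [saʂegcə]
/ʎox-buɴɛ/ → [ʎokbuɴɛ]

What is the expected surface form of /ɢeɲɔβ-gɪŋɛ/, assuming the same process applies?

The data show regressive manner assimilation: /x/ → [k] before /t/; /ɣ/ → [g] before /c/; /x/ → [k] before /b/. In each pair only manner changes, matching the following consonant, while place and voice stay constant.
Nothing changes in [bʊliʁʁʊðə]: there the adjacent consonants already agree in manner (/ʁ/ and /ʁ/ are both fricatives), so this form is consistent with the same rule.
/β/ is a voiced bilabial fricative. The following trigger /g/ is a stop, so /β/ must become a stop as well.
A voiced bilabial stop is [b], so the surface segment is [b].

[ɢeɲɔbgɪŋɛ]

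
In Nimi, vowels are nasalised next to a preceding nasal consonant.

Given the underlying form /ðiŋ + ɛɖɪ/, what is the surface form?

The vowel /ɛ/ is adjacent to the preceding nasal /ŋ/, so it acquires [+nasal] and surfaces as [ɛ̃].

[ðiŋɛ̃ɖɪ]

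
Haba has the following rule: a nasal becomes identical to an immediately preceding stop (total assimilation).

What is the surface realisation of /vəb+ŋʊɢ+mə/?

/ŋ/ is the segment targeted by the rule; it sits immediately after /b/, so it assimilates completely and surfaces as [b].
At the second juncture, /m/ likewise becomes [ɢ] adjacent to /ɢ/.

[vəbbʊɢɢə]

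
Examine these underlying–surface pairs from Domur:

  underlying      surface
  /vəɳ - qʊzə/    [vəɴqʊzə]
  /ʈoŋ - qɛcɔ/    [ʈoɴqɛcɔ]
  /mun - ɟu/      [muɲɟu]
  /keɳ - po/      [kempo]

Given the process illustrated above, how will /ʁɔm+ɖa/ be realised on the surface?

[ʁɔɳɖa]

The data show regressive place assimilation: /ɳ/ → [ɴ] before /q/; /ŋ/ → [ɴ] before /q/; /n/ → [ɲ] before /ɟ/; /ɳ/ → [m] before /p/. In each pair only place changes, matching the following consonant, while manner and voice stay constant.
/m/ is a voiced bilabial nasal. The following trigger /ɖ/ is retroflex, so /m/ must become retroflex as well.
Changing only its place to retroflex gives [ɳ] — the voiced retroflex nasal.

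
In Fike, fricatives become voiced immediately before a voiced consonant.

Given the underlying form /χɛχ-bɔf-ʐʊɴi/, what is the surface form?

The rule targets /χ/ (voiceless uvular fricative), which sits before the trigger /b/ (voiced).
The voiced uvular fricative is [ʁ], so /χ/ → [ʁ].
The same rule applies at the second boundary: /f/ → [v] next to /ʐ/.

[χɛʁbɔvʐʊɴi]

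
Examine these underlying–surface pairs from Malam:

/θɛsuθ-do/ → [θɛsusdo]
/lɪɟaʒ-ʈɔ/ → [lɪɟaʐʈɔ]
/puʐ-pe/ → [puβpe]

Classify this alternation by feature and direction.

The segment that alternates is /θ/, which surfaces as [s] when adjacent to /d/.
/θ/ is dental while /d/ is alveolar; the output [s] is alveolar, matching the trigger — so the feature that spreads is place.
Manner and voice are unchanged, so the assimilation is partial, not total.
The other alternating forms pattern the same way: /ʒ/ → [ʐ] before /ʈ/ (postalveolar → retroflex, matching retroflex); /ʐ/ → [β] before /p/ (retroflex → bilabial, matching bilabial) — only place changes, and always toward the following segment.
Since the segment that changes precedes the conditioning segment, the assimilation is regressive.

regressive place assimilation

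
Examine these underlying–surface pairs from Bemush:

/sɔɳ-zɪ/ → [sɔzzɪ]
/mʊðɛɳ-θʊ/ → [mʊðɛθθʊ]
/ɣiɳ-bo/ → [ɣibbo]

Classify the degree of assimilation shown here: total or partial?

total assimilation

Underlying /ɳ/ is realised as [z] next to /z/; /z/ itself does not change.
The output [z] is identical to the trigger /z/ — every feature (place, manner, voicing) has been copied — so this is total assimilation.
The other forms behave the same way: /ɳ/ → [θ] before /θ/; /ɳ/ → [b] before /b/ — in each case the output is a copy of the following consonant.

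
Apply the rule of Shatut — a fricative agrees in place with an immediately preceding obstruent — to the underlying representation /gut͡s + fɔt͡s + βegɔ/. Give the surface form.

The rule targets /f/ (voiceless labiodental fricative), which sits after the trigger /t͡s/ (alveolar).
Changing only its place to alveolar gives [s] — the voiceless alveolar fricative.
At the second juncture, /β/ likewise becomes [z] adjacent to /t͡s/.

[gut͡ssɔt͡szegɔ]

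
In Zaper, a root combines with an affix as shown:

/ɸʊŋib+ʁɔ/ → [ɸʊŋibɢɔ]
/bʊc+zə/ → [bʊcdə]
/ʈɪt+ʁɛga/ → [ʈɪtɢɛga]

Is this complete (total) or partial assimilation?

Underlying /ʁ/ is realised as [ɢ] next to /b/; /b/ itself does not change.
The change fricative → stop matches the manner of the preceding /b/, identifying this as manner assimilation.
Place and voice are unchanged, so the assimilation is partial, not total.
The other alternating forms pattern the same way: /z/ → [d] after /c/ (fricative → stop, matching a stop); /ʁ/ → [ɢ] after /t/ (fricative → stop, matching a stop) — only manner changes, and always toward the preceding segment.

partial assimilation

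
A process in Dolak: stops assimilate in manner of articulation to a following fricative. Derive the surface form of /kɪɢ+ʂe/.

[kɪʁʂe]

The rule targets /ɢ/ (voiced uvular stop), which sits before the trigger /ʂ/ (fricative).
Changing only its manner to fricative gives [ʁ] — the voiced uvular fricative.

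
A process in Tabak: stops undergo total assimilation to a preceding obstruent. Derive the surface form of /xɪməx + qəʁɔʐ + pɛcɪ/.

/q/ is the segment targeted by the rule; it sits immediately after /x/, so it assimilates completely and surfaces as [x].
At the second juncture, /p/ likewise becomes [ʐ] adjacent to /ʐ/.

[xɪməxxəʁɔʐʐɛcɪ]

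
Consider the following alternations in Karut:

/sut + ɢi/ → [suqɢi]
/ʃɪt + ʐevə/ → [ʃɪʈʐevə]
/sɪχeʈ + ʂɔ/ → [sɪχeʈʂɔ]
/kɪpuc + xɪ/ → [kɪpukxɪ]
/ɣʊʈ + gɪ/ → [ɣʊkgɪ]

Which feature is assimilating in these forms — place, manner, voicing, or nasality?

Comparing underlying and surface forms, /t/ → [q] is the alternation; the neighbouring /ɢ/ is constant.
/t/ is alveolar while /ɢ/ is uvular; the output [q] is uvular, matching the trigger — so the feature that spreads is place.
The same holds elsewhere in the data: /t/ → [ʈ] before /ʐ/ (alveolar → retroflex, matching retroflex); /c/ → [k] before /x/ (palatal → velar, matching velar); /ʈ/ → [k] before /g/ (retroflex → velar, matching velar) — only place changes, and always toward the following segment.
No alternation appears in [sɪχeʈʂɔ]: there the adjacent consonants already agree in place (/ʈ/ and /ʂ/ are both retroflex), so this form is consistent with the same rule.

place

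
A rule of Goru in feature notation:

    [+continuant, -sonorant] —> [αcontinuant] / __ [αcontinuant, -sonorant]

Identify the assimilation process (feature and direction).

The shared variable α links the value of [continuant] on the target to that of the neighbouring obstruent. [continuant] distinguishes stops from fricatives — a manner-of-articulation feature — so this is manner assimilation.
Since the environment is written after the underscore, the trigger follows the target; the direction is regressive.

regressive manner assimilation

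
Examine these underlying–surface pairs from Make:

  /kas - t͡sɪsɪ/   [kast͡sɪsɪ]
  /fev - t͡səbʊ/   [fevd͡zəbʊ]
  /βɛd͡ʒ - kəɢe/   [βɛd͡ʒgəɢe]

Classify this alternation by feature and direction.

progressive voicing assimilation

The segment that alternates is /t͡s/, which surfaces as [d͡z] when adjacent to /v/.
The change voiceless → voiced matches the voicing of the preceding /v/, identifying this as voicing assimilation.
Place and manner are unchanged, so the assimilation is partial, not total.
The other alternating form patterns the same way: /k/ → [g] after /d͡ʒ/ (voiceless → voiced, matching voiced) — only voicing changes, and always toward the preceding segment.
No alternation appears in [kast͡sɪsɪ]: there the adjacent consonants already agree in voicing (/t͡s/ and /s/ are both voiceless), so this form is consistent with the same rule.
Since the segment that changes follows the conditioning segment, the assimilation is progressive.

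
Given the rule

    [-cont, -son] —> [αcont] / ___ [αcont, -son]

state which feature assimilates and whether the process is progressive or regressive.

The shared variable α links the value of [cont] on the target to that of the neighbouring obstruent. [cont] distinguishes stops from fricatives — a manner-of-articulation feature — so this is manner assimilation.
The conditioning segment sits to the right of the focus bar, meaning the trigger follows the segment that changes — regressive assimilation.

regressive manner assimilation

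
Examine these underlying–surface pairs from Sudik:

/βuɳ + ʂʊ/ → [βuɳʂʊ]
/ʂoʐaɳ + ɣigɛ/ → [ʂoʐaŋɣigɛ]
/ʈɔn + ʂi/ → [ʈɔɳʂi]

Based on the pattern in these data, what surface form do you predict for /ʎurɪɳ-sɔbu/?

The data show regressive place assimilation: /ɳ/ → [ŋ] before /ɣ/; /n/ → [ɳ] before /ʂ/. In each pair only place changes, matching the following consonant, while manner and voice stay constant.
No alternation appears in [βuɳʂʊ]: there the adjacent consonants already agree in place (/ɳ/ and /ʂ/ are both retroflex), so this form is consistent with the same rule.
The rule targets /ɳ/ (voiced retroflex nasal), which sits before the trigger /s/ (alveolar).
The voiced alveolar nasal is [n], so /ɳ/ → [n].

[ʎurɪnsɔbu]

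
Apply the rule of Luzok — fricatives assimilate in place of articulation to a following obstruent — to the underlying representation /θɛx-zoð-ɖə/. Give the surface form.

/x/ is a voiceless velar fricative. The following trigger /z/ is alveolar, so /x/ must become alveolar as well.
A voiceless alveolar fricative is [s], so the surface segment is [s].
The same rule applies at the second boundary: /ð/ → [ʐ] next to /ɖ/.

[θɛszoʐɖə]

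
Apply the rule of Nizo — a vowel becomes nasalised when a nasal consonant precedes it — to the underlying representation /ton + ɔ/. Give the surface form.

/ɔ/ sits next to the nasal /n/ and is therefore nasalised to [ɔ̃].

[tonɔ̃]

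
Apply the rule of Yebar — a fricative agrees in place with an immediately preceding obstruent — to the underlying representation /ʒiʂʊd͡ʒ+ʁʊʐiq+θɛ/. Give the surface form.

/ʁ/ is a voiced uvular fricative. The preceding trigger /d͡ʒ/ is postalveolar, so /ʁ/ must become postalveolar as well.
The voiced postalveolar fricative is [ʒ], so /ʁ/ → [ʒ].
The same rule applies at the second boundary: /θ/ → [χ] next to /q/.

[ʒiʂʊd͡ʒʒʊʐiqχɛ]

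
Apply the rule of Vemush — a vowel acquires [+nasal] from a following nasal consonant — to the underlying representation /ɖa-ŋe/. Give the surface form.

The vowel /a/ is adjacent to the following nasal /ŋ/, so it acquires [+nasal] and surfaces as [ã].

[ɖãŋe]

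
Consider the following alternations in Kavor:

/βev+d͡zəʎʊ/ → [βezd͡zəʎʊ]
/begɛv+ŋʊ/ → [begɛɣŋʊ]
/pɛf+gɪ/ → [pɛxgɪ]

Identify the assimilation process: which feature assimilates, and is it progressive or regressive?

regressive place assimilation

The segment that alternates is /v/, which surfaces as [z] when adjacent to /d͡z/.
The change labiodental → alveolar matches the place of the following /d͡z/, identifying this as place assimilation.
Manner and voice are unchanged, so the assimilation is partial, not total.
Checking the remaining alternations: /v/ → [ɣ] before /ŋ/ (labiodental → velar, matching velar); /f/ → [x] before /g/ (labiodental → velar, matching velar) — only place changes, and always toward the following segment.
The trigger is the following segment, so the direction is regressive (anticipatory).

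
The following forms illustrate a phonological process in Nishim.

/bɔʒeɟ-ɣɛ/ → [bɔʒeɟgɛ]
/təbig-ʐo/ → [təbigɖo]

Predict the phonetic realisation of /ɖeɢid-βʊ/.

The data show progressive manner assimilation: /ɣ/ → [g] after /ɟ/; /ʐ/ → [ɖ] after /g/. In each pair only manner changes, matching the preceding consonant, while place and voice stay constant.
The rule targets /β/ (voiced bilabial fricative), which sits after the trigger /d/ (stop).
A voiced bilabial stop is [b], so the surface segment is [b].

[ɖeɢidbʊ]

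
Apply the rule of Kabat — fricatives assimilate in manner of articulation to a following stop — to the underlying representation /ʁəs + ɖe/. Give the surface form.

[ʁətɖe]

The rule targets /s/ (voiceless alveolar fricative), which sits before the trigger /ɖ/ (stop).
Changing only its manner to stop gives [t] — the voiceless alveolar stop.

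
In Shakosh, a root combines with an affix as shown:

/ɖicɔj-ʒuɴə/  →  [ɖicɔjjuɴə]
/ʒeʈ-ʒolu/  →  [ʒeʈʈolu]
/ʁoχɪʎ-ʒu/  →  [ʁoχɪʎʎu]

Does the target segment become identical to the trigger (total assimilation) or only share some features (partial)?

Comparing underlying and surface forms, /ʒ/ → [j] is the alternation; the neighbouring /j/ is constant.
The output [j] is identical to the trigger /j/ — every feature (place, manner, voicing) has been copied — so this is total assimilation.
The remaining alternations confirm this: /ʒ/ → [ʈ] after /ʈ/; /ʒ/ → [ʎ] after /ʎ/ — in each case the output is a copy of the preceding consonant.

total assimilation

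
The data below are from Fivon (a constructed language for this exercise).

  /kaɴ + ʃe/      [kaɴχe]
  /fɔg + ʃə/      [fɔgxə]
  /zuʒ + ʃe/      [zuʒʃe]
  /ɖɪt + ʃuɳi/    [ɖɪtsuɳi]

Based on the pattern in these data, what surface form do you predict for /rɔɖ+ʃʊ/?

The data show progressive place assimilation: /ʃ/ → [χ] after /ɴ/; /ʃ/ → [x] after /g/; /ʃ/ → [s] after /t/. In each pair only place changes, matching the preceding consonant, while manner and voice stay constant.
Nothing changes in [zuʒʃe]: there the adjacent consonants already agree in place (/ʃ/ and /ʒ/ are both postalveolar), so this form is consistent with the same rule.
/ʃ/ is a voiceless postalveolar fricative. The preceding trigger /ɖ/ is retroflex, so /ʃ/ must become retroflex as well.
The voiceless retroflex fricative is [ʂ], so /ʃ/ → [ʂ].

[rɔɖʂʊ]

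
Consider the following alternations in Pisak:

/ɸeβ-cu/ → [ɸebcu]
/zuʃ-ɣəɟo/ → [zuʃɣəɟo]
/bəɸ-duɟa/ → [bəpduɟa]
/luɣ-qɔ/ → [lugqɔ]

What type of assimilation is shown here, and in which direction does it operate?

Underlying /β/ is realised as [b] next to /c/; /c/ itself does not change.
/β/ is a fricative while /c/ is a stop; the output [b] is a stop, matching the trigger — so the feature that spreads is manner.
Place and voice are unchanged, so the assimilation is partial, not total.
Checking the remaining alternations: /ɸ/ → [p] before /d/ (fricative → stop, matching a stop); /ɣ/ → [g] before /q/ (fricative → stop, matching a stop) — only manner changes, and always toward the following segment.
Nothing changes in [zuʃɣəɟo]: there the adjacent consonants already agree in manner (/ʃ/ and /ɣ/ are both fricatives), so this form is consistent with the same rule.
Since the segment that changes precedes the conditioning segment, the assimilation is regressive.

regressive manner assimilation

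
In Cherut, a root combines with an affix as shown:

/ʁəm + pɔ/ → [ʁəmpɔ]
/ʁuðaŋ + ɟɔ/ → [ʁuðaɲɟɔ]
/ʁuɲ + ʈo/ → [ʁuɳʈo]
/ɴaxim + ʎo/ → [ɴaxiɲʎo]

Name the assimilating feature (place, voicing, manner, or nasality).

The segment that alternates is /ŋ/, which surfaces as [ɲ] when adjacent to /ɟ/.
/ŋ/ is velar while /ɟ/ is palatal; the output [ɲ] is palatal, matching the trigger — so the feature that spreads is place.
The other alternating forms pattern the same way: /ɲ/ → [ɳ] before /ʈ/ (palatal → retroflex, matching retroflex); /m/ → [ɲ] before /ʎ/ (bilabial → palatal, matching palatal) — only place changes, and always toward the following segment.
No alternation appears in [ʁəmpɔ]: there the adjacent consonants already agree in place (/m/ and /p/ are both bilabial), so this form is consistent with the same rule.

place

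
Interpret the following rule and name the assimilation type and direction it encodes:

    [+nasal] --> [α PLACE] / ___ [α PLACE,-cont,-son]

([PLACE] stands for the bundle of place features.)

The rule copies the place features (abbreviated [PLACE]) from the environment onto the target, so the assimilating feature is place.
The conditioning segment sits to the right of the focus bar, meaning the trigger follows the segment that changes — regressive assimilation.

regressive place assimilation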